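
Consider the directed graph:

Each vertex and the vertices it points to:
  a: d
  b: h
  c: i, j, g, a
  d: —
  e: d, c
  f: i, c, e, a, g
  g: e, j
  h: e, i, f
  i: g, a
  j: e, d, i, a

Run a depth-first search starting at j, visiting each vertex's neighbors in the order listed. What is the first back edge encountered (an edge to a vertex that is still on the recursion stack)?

DFS from j (visiting each vertex's neighbors in the order listed); mark gray on enter, black on exit:
j gray
  e gray
    d gray
    d black
    c gray
      i gray
        g gray
          g→e: e is gray → back edge
First back edge: g → e.

g->e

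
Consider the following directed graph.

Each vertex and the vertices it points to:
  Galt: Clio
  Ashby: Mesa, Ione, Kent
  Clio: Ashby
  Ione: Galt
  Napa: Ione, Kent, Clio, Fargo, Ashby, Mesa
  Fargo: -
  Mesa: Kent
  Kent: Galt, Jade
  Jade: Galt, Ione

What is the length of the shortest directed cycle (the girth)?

For each vertex v, BFS finds the shortest path from v back to v.
The shortest such closed walk is Ashby → Ione → Galt → Clio → Ashby, length 4.

4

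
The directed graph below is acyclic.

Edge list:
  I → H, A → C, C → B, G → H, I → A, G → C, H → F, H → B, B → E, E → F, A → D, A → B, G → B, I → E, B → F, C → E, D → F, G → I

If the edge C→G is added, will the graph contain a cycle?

Yes

Adding C→G creates a cycle iff G can already reach C.
Path from G: G → C.
So G → … → C → G is a cycle.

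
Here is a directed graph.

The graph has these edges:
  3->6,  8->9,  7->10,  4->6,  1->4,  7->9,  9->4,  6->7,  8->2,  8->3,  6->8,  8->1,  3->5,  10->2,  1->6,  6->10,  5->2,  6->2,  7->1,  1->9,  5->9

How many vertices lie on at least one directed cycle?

A vertex is on a directed cycle iff it belongs to a strongly connected component of size ≥ 2 (or has a self-loop).
The vertices on cycles are {1, 3, 4, 5, 6, 7, 8, 9} — 8 in total.

8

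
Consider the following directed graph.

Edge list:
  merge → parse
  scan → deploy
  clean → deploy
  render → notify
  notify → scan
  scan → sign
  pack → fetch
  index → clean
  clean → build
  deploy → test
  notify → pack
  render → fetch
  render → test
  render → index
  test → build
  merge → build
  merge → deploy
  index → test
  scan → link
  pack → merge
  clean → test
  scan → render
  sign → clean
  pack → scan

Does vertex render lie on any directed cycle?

Yes

render is on a cycle iff render can reach itself via ≥1 edge.
render → notify → scan → render — yes.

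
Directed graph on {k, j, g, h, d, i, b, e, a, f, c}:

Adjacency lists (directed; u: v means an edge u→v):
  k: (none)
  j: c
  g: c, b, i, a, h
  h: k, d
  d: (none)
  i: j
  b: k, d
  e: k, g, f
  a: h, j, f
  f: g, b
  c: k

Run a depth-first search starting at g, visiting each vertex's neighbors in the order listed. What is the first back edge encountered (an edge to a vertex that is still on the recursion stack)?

f->g

DFS from g (visiting each vertex's neighbors in the order listed); mark gray on enter, black on exit:
g gray
  c gray
    k gray
    k black
  c black
  b gray
    b→k: k black — skip
    d gray
    d black
  b black
  i gray
    j gray
      j→c: c black — skip
    j black
  i black
  a gray
    h gray
      h→k: k black — skip
      h→d: d black — skip
    h black
    a→j: j black — skip
    f gray
      f→g: g is gray → back edge
First back edge: f → g.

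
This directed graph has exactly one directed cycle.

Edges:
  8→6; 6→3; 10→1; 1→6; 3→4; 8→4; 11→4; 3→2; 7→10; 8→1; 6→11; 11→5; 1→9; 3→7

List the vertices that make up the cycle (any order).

DFS with gray/black marking from 1:
1 gray
  6 gray
    3 gray
      2 gray
      2 black
      7 gray
        10 gray
          10→1: 1 is gray → back edge
Back edge closes the cycle 1 → 6 → 3 → 7 → 10 → 1; its vertices are {1, 3, 6, 7, 10}.

1, 3, 6, 7, 10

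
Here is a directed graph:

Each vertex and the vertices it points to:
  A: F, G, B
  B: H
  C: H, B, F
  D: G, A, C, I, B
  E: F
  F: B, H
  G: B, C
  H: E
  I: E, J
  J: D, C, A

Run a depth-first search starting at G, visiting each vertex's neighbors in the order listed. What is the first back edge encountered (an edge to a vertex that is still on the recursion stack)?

F->B

DFS from G (visiting each vertex's neighbors in the order listed); mark gray on enter, black on exit:
G gray
  B gray
    H gray
      E gray
        F gray
          F→B: B is gray → back edge
First back edge: F → B.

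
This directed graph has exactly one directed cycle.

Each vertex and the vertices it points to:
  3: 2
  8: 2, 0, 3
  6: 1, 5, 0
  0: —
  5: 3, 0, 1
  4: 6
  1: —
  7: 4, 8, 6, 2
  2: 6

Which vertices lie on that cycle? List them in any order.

2, 3, 5, 6

DFS with gray/black marking from 6:
6 gray
  1 gray
  1 black
  5 gray
    3 gray
      2 gray
        2→6: 6 is gray → back edge
Back edge closes the cycle 6 → 5 → 3 → 2 → 6; its vertices are {2, 3, 5, 6}.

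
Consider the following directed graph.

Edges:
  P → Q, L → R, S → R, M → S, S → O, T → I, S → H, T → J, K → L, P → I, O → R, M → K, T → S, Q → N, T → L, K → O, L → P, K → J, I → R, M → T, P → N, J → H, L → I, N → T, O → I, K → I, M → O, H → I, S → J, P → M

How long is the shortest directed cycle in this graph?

4

For each vertex v, BFS finds the shortest path from v back to v.
The shortest such closed walk is P → M → K → L → P, length 4.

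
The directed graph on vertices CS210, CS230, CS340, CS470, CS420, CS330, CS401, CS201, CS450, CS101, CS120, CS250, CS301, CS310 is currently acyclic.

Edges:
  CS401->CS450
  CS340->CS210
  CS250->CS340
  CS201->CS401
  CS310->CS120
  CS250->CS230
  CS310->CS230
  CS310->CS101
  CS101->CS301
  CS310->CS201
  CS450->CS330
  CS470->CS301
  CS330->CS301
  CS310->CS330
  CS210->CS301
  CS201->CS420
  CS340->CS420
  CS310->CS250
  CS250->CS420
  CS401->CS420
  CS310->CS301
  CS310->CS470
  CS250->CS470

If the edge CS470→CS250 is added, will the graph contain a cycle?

Yes

Adding CS470→CS250 creates a cycle iff CS250 can already reach CS470.
Path from CS250: CS250 → CS470.
So CS250 → … → CS470 → CS250 is a cycle.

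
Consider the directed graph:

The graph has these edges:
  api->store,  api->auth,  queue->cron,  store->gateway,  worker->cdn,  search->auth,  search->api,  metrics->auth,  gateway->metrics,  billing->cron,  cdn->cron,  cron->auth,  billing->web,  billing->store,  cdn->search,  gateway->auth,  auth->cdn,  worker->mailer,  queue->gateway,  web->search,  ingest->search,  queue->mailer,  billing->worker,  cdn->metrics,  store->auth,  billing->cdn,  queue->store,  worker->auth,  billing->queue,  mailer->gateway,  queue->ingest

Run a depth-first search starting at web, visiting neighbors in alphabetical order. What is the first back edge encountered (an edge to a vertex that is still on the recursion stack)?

cron->auth

DFS from web (visiting neighbors in alphabetical order); mark gray on enter, black on exit:
web gray
  search gray
    api gray
      auth gray
        cdn gray
          cron gray
            cron→auth: auth is gray → back edge
First back edge: cron → auth.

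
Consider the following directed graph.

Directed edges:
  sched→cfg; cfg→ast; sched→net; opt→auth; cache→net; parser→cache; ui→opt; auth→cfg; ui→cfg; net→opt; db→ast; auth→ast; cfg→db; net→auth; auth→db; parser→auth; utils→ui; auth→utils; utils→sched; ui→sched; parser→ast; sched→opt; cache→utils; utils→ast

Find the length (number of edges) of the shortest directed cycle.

For each vertex v, BFS finds the shortest path from v back to v.
The shortest such closed walk is auth → utils → sched → net → auth, length 4.

4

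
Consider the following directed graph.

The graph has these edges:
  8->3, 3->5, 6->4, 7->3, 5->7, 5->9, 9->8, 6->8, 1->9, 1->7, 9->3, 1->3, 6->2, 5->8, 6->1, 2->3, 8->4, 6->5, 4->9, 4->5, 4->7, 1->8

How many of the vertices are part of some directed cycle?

6

A vertex is on a directed cycle iff it belongs to a strongly connected component of size ≥ 2 (or has a self-loop).
The vertices on cycles are {3, 4, 5, 7, 8, 9} — 6 in total.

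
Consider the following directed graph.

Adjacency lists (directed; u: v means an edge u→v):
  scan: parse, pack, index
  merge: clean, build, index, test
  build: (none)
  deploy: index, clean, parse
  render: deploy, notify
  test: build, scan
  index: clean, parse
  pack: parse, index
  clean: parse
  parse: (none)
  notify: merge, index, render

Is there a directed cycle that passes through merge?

No

merge lies on a cycle iff there is a path from merge back to itself.
Exploring from merge, it never reaches itself; equivalently, its strongly connected component is a singleton.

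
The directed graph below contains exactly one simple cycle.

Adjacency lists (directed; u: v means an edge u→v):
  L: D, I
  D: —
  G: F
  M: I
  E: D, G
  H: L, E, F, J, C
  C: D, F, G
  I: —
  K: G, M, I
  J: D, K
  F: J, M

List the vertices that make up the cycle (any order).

DFS with gray/black marking from J:
J gray
  D gray
  D black
  K gray
    G gray
      F gray
        F→J: J is gray → back edge
Back edge closes the cycle J → K → G → F → J; its vertices are {F, G, J, K}.

F, G, J, K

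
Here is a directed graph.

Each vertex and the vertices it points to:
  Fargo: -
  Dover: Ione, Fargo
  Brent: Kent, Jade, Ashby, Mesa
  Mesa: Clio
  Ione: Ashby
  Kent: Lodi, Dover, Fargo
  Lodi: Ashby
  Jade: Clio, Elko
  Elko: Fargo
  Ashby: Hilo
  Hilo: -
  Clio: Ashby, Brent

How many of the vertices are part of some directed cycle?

A vertex is on a directed cycle iff it belongs to a strongly connected component of size ≥ 2 (or has a self-loop).
The vertices on cycles are {Clio, Jade, Mesa, Brent} — 4 in total.

4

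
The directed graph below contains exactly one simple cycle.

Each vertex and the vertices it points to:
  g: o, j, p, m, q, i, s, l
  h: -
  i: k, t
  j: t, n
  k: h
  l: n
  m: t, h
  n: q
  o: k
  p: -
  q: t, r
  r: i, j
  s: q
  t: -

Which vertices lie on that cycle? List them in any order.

DFS with gray/black marking from j:
j gray
  t gray
  t black
  n gray
    q gray
      q→t: t black — skip
      r gray
        i gray
          k gray
            h gray
            h black
          k black
          i→t: t black — skip
        i black
        r→j: j is gray → back edge
Back edge closes the cycle j → n → q → r → j; its vertices are {j, n, q, r}.

j, n, q, r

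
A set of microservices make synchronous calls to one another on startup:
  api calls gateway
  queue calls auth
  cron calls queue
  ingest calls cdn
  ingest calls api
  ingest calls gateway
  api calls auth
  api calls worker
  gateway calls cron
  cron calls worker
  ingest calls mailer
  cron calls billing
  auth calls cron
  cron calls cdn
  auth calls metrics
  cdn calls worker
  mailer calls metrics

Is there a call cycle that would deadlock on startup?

DFS with white/gray/black marking, starting from mailer:
mailer gray
  metrics gray
  metrics black
mailer black
auth gray
  cron gray
    worker gray
    worker black
    billing gray
    billing black
    queue gray
      queue→auth: auth is gray → back edge
Back edge found, so a cycle exists: auth → cron → queue → auth.

Yes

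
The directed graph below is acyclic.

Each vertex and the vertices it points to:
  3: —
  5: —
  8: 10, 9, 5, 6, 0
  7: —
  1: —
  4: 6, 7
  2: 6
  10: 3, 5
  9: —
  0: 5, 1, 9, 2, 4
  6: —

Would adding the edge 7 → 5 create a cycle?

No

Adding 7→5 creates a cycle iff 5 can already reach 7.
Explore from 5: no path reaches 7. The graph stays acyclic.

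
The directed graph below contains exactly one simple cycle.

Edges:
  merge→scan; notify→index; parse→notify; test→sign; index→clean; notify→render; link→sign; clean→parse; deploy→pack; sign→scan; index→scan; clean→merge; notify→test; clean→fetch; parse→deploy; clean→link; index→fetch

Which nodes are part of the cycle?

clean, index, parse, notify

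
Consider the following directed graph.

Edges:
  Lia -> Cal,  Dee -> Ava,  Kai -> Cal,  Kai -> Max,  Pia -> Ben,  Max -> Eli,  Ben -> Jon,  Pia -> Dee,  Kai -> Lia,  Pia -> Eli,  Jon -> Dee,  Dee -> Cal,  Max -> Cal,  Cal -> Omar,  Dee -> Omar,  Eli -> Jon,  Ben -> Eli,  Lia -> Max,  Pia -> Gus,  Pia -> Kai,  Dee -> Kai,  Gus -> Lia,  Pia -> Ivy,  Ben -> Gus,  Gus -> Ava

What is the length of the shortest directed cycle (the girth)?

5

For each vertex v, BFS finds the shortest path from v back to v.
The shortest such closed walk is Dee → Kai → Max → Eli → Jon → Dee, length 5.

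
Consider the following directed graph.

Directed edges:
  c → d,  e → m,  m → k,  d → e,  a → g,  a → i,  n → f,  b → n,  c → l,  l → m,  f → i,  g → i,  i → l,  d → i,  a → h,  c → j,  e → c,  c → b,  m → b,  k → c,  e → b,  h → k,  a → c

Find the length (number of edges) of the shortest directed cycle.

3

For each vertex v, BFS finds the shortest path from v back to v.
The shortest such closed walk is c → d → e → c, length 3.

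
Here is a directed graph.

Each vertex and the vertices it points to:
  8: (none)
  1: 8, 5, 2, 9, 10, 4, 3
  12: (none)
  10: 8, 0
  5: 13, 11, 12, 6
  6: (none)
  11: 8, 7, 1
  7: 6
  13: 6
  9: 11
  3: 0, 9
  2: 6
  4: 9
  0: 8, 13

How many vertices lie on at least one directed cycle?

A vertex is on a directed cycle iff it belongs to a strongly connected component of size ≥ 2 (or has a self-loop).
The vertices on cycles are {1, 3, 4, 5, 9, 11} — 6 in total.

6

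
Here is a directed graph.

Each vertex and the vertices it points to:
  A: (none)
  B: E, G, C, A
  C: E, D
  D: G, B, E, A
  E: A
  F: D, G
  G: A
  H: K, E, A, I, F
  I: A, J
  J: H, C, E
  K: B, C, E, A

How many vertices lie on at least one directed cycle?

6

A vertex is on a directed cycle iff it belongs to a strongly connected component of size ≥ 2 (or has a self-loop).
The vertices on cycles are {B, C, D, H, I, J} — 6 in total.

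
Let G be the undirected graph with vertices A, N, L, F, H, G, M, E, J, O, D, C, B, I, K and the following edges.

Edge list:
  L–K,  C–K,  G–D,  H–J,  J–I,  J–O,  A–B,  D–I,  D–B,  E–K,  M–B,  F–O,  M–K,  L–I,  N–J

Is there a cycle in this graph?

Yes

DFS, tracking each vertex's parent; an edge to a visited non-parent vertex closes a cycle.
Start from G:
visit G (parent –)
  visit D (parent G)
    visit I (parent D)
      visit L (parent I)
        L–I: parent, skip
        visit K (parent L)
          K–L: parent, skip
          visit M (parent K)
            M–K: parent, skip
            visit B (parent M)
              visit A (parent B)
                A–B: parent, skip
              B–D: D visited and ≠ parent → cycle
Cycle: D – I – L – K – M – B – D.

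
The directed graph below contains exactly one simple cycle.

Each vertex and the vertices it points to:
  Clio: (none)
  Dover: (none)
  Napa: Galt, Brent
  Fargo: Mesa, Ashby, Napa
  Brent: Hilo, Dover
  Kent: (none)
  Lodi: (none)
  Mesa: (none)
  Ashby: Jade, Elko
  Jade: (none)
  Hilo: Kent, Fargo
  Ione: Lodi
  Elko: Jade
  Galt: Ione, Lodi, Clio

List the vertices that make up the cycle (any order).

DFS with gray/black marking from Fargo:
Fargo gray
  Mesa gray
  Mesa black
  Ashby gray
    Jade gray
    Jade black
    Elko gray
      Elko→Jade: Jade black — skip
    Elko black
  Ashby black
  Napa gray
    Galt gray
      Ione gray
        Lodi gray
        Lodi black
      Ione black
      Galt→Lodi: Lodi black — skip
      Clio gray
      Clio black
    Galt black
    Brent gray
      Hilo gray
        Kent gray
        Kent black
        Hilo→Fargo: Fargo is gray → back edge
Back edge closes the cycle Fargo → Napa → Brent → Hilo → Fargo; its vertices are {Hilo, Napa, Brent, Fargo}.

Hilo, Napa, Brent, Fargo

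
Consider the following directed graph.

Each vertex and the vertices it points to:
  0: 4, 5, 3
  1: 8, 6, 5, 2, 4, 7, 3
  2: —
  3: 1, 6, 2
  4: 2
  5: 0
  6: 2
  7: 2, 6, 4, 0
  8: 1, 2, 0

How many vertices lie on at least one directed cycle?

A vertex is on a directed cycle iff it belongs to a strongly connected component of size ≥ 2 (or has a self-loop).
The vertices on cycles are {0, 1, 3, 5, 7, 8} — 6 in total.

6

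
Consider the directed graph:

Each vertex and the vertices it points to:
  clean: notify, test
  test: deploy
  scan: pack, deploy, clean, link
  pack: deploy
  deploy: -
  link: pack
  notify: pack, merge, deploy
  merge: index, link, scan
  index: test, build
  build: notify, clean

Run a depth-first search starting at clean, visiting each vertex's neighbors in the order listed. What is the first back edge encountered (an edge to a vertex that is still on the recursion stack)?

DFS from clean (visiting each vertex's neighbors in the order listed); mark gray on enter, black on exit:
clean gray
  notify gray
    pack gray
      deploy gray
      deploy black
    pack black
    merge gray
      index gray
        test gray
          test→deploy: deploy black — skip
        test black
        build gray
          build→notify: notify is gray → back edge
First back edge: build → notify.

build->notify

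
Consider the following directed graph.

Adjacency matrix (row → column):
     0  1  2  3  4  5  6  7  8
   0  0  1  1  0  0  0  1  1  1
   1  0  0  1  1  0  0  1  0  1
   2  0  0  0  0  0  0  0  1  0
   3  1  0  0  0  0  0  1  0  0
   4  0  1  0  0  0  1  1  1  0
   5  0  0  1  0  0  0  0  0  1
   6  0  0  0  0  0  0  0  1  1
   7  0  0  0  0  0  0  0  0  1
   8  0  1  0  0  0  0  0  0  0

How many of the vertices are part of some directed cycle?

7

A vertex is on a directed cycle iff it belongs to a strongly connected component of size ≥ 2 (or has a self-loop).
The vertices on cycles are {0, 1, 2, 3, 6, 7, 8} — 7 in total.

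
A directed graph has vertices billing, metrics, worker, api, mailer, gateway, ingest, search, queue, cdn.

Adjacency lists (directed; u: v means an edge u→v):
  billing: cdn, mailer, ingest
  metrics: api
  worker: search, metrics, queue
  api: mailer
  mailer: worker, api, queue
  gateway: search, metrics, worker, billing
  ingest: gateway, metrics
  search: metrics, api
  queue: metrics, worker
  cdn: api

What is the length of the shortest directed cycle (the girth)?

For each vertex v, BFS finds the shortest path from v back to v.
The shortest such closed walk is mailer → api → mailer, length 2.

2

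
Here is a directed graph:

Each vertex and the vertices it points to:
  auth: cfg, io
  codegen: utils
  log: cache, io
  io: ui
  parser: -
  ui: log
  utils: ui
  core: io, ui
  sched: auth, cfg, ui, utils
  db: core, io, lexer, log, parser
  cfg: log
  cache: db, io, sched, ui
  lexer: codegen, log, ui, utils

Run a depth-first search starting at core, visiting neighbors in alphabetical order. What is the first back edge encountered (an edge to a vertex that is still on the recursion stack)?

db->core

DFS from core (visiting neighbors in alphabetical order); mark gray on enter, black on exit:
core gray
  io gray
    ui gray
      log gray
        cache gray
          db gray
            db→core: core is gray → back edge
First back edge: db → core.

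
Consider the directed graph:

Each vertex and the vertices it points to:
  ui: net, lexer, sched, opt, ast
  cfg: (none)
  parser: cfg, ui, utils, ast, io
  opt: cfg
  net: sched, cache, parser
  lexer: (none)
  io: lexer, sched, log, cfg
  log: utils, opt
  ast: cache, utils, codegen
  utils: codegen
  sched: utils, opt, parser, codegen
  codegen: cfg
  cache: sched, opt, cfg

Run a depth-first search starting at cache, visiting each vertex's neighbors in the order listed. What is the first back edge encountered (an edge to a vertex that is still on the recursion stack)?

net->sched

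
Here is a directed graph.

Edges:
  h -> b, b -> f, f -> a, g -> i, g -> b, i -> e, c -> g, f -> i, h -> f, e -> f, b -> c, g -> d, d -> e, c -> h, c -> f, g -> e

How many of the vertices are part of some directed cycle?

7

A vertex is on a directed cycle iff it belongs to a strongly connected component of size ≥ 2 (or has a self-loop).
The vertices on cycles are {b, c, e, f, g, h, i} — 7 in total.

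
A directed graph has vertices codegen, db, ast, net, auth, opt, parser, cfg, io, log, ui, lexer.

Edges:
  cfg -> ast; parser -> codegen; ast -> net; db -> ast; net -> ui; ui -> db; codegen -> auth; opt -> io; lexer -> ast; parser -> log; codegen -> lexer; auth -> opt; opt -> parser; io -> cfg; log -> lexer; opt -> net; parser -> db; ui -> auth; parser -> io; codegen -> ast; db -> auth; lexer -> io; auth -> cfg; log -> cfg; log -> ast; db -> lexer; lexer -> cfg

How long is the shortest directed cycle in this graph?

For each vertex v, BFS finds the shortest path from v back to v.
The shortest such closed walk is opt → parser → db → auth → opt, length 4.

4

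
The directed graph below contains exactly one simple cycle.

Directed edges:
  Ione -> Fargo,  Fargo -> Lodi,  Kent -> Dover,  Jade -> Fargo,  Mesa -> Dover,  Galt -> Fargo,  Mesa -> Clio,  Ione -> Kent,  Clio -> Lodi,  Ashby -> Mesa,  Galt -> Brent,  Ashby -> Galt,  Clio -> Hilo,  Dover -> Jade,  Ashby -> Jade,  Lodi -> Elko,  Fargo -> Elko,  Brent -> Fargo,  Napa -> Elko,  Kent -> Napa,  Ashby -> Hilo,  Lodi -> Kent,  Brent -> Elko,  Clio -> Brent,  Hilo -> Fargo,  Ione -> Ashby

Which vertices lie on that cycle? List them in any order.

DFS with gray/black marking from Kent:
Kent gray
  Napa gray
    Elko gray
    Elko black
  Napa black
  Dover gray
    Jade gray
      Fargo gray
        Lodi gray
          Lodi→Kent: Kent is gray → back edge
Back edge closes the cycle Kent → Dover → Jade → Fargo → Lodi → Kent; its vertices are {Jade, Kent, Lodi, Dover, Fargo}.

Jade, Kent, Lodi, Dover, Fargo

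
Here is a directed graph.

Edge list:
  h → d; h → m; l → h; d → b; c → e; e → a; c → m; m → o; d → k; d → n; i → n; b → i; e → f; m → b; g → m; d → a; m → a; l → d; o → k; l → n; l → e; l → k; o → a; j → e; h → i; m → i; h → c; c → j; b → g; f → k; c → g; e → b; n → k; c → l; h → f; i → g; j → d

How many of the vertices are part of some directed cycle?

7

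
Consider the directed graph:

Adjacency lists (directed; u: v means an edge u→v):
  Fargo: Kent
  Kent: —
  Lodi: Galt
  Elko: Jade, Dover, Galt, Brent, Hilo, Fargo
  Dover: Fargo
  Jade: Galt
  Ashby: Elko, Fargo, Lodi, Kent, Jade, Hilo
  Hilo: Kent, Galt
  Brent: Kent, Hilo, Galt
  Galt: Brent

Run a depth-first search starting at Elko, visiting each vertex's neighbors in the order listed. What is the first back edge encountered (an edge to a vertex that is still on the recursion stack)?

Hilo→Galt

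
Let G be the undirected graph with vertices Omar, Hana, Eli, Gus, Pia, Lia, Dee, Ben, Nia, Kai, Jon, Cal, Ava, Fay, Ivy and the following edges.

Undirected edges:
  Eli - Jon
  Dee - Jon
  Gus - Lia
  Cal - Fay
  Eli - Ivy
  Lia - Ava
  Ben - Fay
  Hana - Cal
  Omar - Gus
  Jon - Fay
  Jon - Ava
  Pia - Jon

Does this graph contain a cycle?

No

DFS, tracking each vertex's parent; an edge to a visited non-parent vertex closes a cycle.
Start from Omar:
visit Omar (parent –)
  visit Gus (parent Omar)
    visit Lia (parent Gus)
      Lia–Gus: parent, skip
      visit Ava (parent Lia)
        Ava–Lia: parent, skip
        visit Jon (parent Ava)
          visit Fay (parent Jon)
            visit Cal (parent Fay)
              Cal–Fay: parent, skip
              visit Hana (parent Cal)
                Hana–Cal: parent, skip
            visit Ben (parent Fay)
              Ben–Fay: parent, skip
            Fay–Jon: parent, skip
          visit Pia (parent Jon)
            Pia–Jon: parent, skip
          visit Eli (parent Jon)
            Eli–Jon: parent, skip
            visit Ivy (parent Eli)
              Ivy–Eli: parent, skip
          Jon–Ava: parent, skip
          visit Dee (parent Jon)
            Dee–Jon: parent, skip
    Gus–Omar: parent, skip
visit Nia (parent –)
visit Kai (parent –)
No non-parent visited neighbor found — the graph is a forest.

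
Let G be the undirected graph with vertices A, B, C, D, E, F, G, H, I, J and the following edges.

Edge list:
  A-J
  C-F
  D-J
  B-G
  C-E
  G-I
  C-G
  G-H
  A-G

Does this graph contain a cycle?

No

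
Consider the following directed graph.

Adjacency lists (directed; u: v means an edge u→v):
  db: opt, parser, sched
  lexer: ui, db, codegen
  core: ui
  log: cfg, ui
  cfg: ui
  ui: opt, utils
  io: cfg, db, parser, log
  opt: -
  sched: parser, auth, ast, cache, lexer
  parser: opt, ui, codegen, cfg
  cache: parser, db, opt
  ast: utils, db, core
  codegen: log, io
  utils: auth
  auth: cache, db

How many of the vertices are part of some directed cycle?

14

A vertex is on a directed cycle iff it belongs to a strongly connected component of size ≥ 2 (or has a self-loop).
The vertices on cycles are {db, io, ui, ast, cfg, log, auth, core, cache, lexer, sched, utils, parser, codegen} — 14 in total.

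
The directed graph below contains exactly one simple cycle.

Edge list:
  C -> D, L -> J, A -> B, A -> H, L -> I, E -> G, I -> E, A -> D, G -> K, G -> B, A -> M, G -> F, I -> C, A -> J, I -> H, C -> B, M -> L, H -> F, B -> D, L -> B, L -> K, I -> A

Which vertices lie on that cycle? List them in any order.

DFS with gray/black marking from L:
L gray
  J gray
  J black
  B gray
    D gray
    D black
  B black
  I gray
    H gray
      F gray
      F black
    H black
    E gray
      G gray
        G→B: B black — skip
        K gray
        K black
        G→F: F black — skip
      G black
    E black
    A gray
      A→H: H black — skip
      A→J: J black — skip
      A→D: D black — skip
      M gray
        M→L: L is gray → back edge
Back edge closes the cycle L → I → A → M → L; its vertices are {A, I, L, M}.

A, I, L, M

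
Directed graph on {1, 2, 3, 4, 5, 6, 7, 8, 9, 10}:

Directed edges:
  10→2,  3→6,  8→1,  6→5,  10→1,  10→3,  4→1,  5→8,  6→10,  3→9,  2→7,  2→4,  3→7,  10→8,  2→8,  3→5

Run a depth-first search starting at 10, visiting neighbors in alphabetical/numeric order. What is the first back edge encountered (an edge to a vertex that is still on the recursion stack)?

DFS from 10 (visiting neighbors in alphabetical/numeric order); mark gray on enter, black on exit:
10 gray
  1 gray
  1 black
  2 gray
    4 gray
      4→1: 1 black — skip
    4 black
    7 gray
    7 black
    8 gray
      8→1: 1 black — skip
    8 black
  2 black
  3 gray
    5 gray
      5→8: 8 black — skip
    5 black
    6 gray
      6→5: 5 black — skip
      6→10: 10 is gray → back edge
First back edge: 6 → 10.

6→10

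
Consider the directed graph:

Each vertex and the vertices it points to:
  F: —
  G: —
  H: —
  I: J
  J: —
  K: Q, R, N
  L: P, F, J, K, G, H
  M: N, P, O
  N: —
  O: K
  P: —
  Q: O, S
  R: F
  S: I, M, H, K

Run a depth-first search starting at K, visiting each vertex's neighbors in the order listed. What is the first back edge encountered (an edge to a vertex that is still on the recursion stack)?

O→K

DFS from K (visiting each vertex's neighbors in the order listed); mark gray on enter, black on exit:
K gray
  Q gray
    O gray
      O→K: K is gray → back edge
First back edge: O → K.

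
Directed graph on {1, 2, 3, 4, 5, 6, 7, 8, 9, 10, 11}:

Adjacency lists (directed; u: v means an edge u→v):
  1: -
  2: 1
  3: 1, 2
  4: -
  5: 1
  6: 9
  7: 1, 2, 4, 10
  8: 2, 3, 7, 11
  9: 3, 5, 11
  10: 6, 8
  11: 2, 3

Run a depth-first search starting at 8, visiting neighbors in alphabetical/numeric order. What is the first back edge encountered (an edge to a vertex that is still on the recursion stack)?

10->8

DFS from 8 (visiting neighbors in alphabetical/numeric order); mark gray on enter, black on exit:
8 gray
  2 gray
    1 gray
    1 black
  2 black
  3 gray
    3→1: 1 black — skip
    3→2: 2 black — skip
  3 black
  7 gray
    7→1: 1 black — skip
    7→2: 2 black — skip
    4 gray
    4 black
    10 gray
      6 gray
        9 gray
          9→3: 3 black — skip
          5 gray
            5→1: 1 black — skip
          5 black
          11 gray
            11→2: 2 black — skip
            11→3: 3 black — skip
          11 black
        9 black
      6 black
      10→8: 8 is gray → back edge
First back edge: 10 → 8.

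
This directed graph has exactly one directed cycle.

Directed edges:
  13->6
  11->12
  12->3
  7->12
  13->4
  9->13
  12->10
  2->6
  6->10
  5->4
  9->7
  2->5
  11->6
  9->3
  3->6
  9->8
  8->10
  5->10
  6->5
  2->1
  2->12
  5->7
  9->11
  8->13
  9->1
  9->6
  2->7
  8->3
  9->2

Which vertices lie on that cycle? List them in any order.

DFS with gray/black marking from 5:
5 gray
  10 gray
  10 black
  4 gray
  4 black
  7 gray
    12 gray
      12→10: 10 black — skip
      3 gray
        6 gray
          6→10: 10 black — skip
          6→5: 5 is gray → back edge
Back edge closes the cycle 5 → 7 → 12 → 3 → 6 → 5; its vertices are {3, 5, 6, 7, 12}.

3, 5, 6, 7, 12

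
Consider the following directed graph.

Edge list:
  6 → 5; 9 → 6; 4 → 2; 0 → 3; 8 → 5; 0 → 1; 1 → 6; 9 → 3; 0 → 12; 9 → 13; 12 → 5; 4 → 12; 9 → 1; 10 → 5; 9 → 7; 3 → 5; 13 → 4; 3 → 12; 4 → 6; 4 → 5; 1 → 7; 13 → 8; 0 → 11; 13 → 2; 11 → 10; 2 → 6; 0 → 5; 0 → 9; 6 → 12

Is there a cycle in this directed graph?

No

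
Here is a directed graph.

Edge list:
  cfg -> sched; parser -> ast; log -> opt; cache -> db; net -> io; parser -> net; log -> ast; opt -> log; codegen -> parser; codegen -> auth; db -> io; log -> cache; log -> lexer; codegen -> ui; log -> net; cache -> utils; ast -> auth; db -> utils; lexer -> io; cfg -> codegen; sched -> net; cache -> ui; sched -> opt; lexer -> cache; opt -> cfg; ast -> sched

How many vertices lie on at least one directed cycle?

A vertex is on a directed cycle iff it belongs to a strongly connected component of size ≥ 2 (or has a self-loop).
The vertices on cycles are {ast, cfg, log, opt, sched, parser, codegen} — 7 in total.

7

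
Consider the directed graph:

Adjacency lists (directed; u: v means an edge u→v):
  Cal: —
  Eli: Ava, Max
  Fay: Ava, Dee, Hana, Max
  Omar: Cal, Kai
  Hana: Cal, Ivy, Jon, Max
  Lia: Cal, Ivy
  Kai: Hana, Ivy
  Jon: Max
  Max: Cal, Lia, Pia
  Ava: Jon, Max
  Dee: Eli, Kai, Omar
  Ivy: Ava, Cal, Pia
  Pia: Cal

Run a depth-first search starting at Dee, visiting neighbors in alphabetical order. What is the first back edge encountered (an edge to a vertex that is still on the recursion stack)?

DFS from Dee (visiting neighbors in alphabetical order); mark gray on enter, black on exit:
Dee gray
  Eli gray
    Ava gray
      Jon gray
        Max gray
          Cal gray
          Cal black
          Lia gray
            Lia→Cal: Cal black — skip
            Ivy gray
              Ivy→Ava: Ava is gray → back edge
First back edge: Ivy → Ava.

Ivy→Ava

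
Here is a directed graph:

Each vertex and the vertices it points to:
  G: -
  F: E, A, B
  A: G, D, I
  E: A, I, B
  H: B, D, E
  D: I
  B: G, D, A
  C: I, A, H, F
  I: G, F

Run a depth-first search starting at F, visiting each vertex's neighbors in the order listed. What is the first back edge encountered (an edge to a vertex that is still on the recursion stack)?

I→F

DFS from F (visiting each vertex's neighbors in the order listed); mark gray on enter, black on exit:
F gray
  E gray
    A gray
      G gray
      G black
      D gray
        I gray
          I→G: G black — skip
          I→F: F is gray → back edge
First back edge: I → F.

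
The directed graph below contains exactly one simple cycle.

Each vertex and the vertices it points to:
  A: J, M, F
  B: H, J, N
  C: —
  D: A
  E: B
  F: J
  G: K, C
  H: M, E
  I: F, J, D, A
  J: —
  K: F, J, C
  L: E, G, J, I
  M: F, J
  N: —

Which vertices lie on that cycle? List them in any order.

DFS with gray/black marking from E:
E gray
  B gray
    H gray
      M gray
        F gray
          J gray
          J black
        F black
        M→J: J black — skip
      M black
      H→E: E is gray → back edge
Back edge closes the cycle E → B → H → E; its vertices are {B, E, H}.

B, E, H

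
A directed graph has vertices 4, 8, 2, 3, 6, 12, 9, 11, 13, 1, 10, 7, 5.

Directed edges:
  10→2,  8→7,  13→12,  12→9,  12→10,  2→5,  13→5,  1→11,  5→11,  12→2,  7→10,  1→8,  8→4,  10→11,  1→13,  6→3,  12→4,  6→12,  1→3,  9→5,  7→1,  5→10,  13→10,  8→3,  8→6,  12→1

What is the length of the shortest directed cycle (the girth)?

For each vertex v, BFS finds the shortest path from v back to v.
The shortest such closed walk is 8 → 7 → 1 → 8, length 3.

3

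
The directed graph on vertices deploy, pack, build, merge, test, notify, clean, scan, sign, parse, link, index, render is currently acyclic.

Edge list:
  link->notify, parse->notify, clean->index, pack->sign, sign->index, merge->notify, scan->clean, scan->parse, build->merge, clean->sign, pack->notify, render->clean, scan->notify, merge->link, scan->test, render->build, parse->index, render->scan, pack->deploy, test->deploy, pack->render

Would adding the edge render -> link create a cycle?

Adding render→link creates a cycle iff link can already reach render.
Explore from link: no path reaches render. The graph stays acyclic.

No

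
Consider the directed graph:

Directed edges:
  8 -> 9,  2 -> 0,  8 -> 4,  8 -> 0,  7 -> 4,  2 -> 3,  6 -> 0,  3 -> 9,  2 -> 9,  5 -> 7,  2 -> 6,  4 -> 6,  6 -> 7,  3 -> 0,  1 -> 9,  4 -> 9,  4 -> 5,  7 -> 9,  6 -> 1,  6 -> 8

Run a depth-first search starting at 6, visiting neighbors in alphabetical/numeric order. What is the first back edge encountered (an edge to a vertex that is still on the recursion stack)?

5->7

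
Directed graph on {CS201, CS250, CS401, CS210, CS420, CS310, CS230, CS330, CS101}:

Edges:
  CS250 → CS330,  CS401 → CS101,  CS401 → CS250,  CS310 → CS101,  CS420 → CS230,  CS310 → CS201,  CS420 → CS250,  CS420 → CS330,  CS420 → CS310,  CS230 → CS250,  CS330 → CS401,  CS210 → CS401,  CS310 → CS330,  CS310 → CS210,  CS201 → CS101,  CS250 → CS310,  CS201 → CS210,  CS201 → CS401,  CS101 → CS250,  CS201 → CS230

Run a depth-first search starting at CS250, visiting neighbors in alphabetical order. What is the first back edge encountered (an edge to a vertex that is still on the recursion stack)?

CS101→CS250

DFS from CS250 (visiting neighbors in alphabetical order); mark gray on enter, black on exit:
CS250 gray
  CS310 gray
    CS101 gray
      CS101→CS250: CS250 is gray → back edge
First back edge: CS101 → CS250.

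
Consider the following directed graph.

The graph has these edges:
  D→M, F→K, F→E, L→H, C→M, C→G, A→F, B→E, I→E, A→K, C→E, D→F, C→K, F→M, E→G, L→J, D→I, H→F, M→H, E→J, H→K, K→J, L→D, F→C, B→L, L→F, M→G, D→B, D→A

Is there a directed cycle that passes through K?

K lies on a cycle iff there is a path from K back to itself.
Exploring from K, it never reaches itself; equivalently, its strongly connected component is a singleton.

No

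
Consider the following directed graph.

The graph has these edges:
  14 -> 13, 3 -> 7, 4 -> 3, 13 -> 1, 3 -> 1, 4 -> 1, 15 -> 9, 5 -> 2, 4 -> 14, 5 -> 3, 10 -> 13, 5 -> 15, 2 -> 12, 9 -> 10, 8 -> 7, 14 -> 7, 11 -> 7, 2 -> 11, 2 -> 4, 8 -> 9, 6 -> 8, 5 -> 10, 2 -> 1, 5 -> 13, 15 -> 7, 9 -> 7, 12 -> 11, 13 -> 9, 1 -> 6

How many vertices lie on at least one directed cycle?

6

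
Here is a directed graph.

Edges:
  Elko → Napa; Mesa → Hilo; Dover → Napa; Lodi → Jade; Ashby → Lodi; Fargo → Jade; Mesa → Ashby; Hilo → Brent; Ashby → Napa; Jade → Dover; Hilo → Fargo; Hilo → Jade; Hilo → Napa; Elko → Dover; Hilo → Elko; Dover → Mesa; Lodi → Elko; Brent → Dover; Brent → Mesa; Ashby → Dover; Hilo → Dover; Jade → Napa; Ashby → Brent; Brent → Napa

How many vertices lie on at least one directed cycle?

9

A vertex is on a directed cycle iff it belongs to a strongly connected component of size ≥ 2 (or has a self-loop).
The vertices on cycles are {Elko, Hilo, Jade, Lodi, Mesa, Ashby, Brent, Dover, Fargo} — 9 in total.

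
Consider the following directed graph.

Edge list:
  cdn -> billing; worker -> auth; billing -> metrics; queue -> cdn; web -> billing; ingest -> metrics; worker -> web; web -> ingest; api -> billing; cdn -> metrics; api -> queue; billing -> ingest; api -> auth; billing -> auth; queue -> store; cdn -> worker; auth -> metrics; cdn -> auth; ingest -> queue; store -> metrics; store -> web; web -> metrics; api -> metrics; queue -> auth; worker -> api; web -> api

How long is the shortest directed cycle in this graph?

For each vertex v, BFS finds the shortest path from v back to v.
The shortest such closed walk is queue → store → web → ingest → queue, length 4.

4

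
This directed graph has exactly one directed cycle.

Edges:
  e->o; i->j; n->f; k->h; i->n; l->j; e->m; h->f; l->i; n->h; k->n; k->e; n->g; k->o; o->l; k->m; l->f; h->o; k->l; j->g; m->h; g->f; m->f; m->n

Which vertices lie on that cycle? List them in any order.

DFS with gray/black marking from l:
l gray
  i gray
    j gray
      g gray
        f gray
        f black
      g black
    j black
    n gray
      h gray
        o gray
          o→l: l is gray → back edge
Back edge closes the cycle l → i → n → h → o → l; its vertices are {h, i, l, n, o}.

h, i, l, n, o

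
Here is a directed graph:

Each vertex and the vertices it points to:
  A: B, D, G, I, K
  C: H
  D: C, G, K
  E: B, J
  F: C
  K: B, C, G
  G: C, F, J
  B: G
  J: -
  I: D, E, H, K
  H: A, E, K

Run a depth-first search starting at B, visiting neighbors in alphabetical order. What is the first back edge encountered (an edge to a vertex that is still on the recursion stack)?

A->B

DFS from B (visiting neighbors in alphabetical order); mark gray on enter, black on exit:
B gray
  G gray
    C gray
      H gray
        A gray
          A→B: B is gray → back edge
First back edge: A → B.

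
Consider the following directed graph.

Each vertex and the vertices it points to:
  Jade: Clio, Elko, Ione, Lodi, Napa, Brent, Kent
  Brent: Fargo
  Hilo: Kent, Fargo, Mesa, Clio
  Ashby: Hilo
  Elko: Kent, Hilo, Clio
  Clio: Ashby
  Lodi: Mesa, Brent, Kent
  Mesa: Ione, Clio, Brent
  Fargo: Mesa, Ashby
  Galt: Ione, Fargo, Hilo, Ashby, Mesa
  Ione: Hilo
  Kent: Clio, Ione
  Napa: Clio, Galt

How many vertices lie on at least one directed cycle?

8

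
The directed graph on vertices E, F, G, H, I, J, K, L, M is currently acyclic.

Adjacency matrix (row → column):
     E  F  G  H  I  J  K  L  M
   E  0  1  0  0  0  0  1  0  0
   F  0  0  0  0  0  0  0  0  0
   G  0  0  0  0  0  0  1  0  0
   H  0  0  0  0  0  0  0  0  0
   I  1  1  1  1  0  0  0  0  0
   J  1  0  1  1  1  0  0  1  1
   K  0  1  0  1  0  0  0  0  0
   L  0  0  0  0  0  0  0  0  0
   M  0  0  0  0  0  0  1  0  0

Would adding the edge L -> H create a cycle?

Adding L→H creates a cycle iff H can already reach L.
Explore from H: no path reaches L. The graph stays acyclic.

No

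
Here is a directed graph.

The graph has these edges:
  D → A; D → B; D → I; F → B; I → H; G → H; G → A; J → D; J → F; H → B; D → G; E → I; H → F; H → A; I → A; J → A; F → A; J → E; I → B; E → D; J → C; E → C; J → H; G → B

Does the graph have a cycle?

DFS with white/gray/black marking, starting from E:
E gray
  C gray
  C black
  I gray
    A gray
    A black
    H gray
      F gray
        F→A: A black — skip
        B gray
        B black
      F black
      H→A: A black — skip
      H→B: B black — skip
    H black
    I→B: B black — skip
  I black
  D gray
    D→I: I black — skip
    G gray
      G→H: H black — skip
      G→A: A black — skip
      G→B: B black — skip
    G black
    D→B: B black — skip
    D→A: A black — skip
  D black
E black
J gray
  J→A: A black — skip
  J→E: E black — skip
  J→D: D black — skip
  J→C: C black — skip
  J→H: H black — skip
  J→F: F black — skip
J black
Every edge goes to a white or black vertex — no back edge, so the graph is acyclic.

No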